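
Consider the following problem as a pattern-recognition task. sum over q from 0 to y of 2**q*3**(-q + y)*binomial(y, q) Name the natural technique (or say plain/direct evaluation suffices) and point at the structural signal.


Method: the binomial theorem — the binomial coefficients weight matched powers of 2 and 3, which is exactly the expansion of a binomial power.


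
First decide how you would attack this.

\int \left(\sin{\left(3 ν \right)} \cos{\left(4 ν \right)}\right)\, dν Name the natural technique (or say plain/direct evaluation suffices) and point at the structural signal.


Technique: a trigonometric identity — \sin{\left(3 ν \right)} \cos{\left(4 ν \right)} is a beat pattern — rewrite the product as a sum of single-frequency waves before integrating.


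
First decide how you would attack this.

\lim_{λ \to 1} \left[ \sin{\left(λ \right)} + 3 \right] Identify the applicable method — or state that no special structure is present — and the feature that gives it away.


Technique: no special technique — no zero denominators, no indeterminate clash at 1 — substitute and read off the value.


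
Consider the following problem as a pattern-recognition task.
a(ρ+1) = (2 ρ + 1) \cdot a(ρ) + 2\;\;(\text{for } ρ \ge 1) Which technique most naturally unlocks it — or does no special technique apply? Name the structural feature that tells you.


Best approach: a summation factor — first-order linear but the coefficient 2 ρ + 1 moves with the index — divide by the cumulative product and telescope.


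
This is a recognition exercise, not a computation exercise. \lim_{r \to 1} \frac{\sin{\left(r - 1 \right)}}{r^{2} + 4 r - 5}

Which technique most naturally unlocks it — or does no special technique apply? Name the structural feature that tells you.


Diagnosis: l'Hôpital's rule (0/0) — plug in 1: top and bottom both hit zero, so differentiate each and retry. A first-order expansion at the point is an equally standard path; the rule packages it.


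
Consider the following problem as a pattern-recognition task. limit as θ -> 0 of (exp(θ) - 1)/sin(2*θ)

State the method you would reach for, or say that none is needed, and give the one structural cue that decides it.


Diagnosis: l'Hôpital's rule (0/0) — plug in 0: top and bottom both hit zero, so differentiate each and retry. Expanding numerator and denominator to first order gives the same value — the rule automates exactly that.


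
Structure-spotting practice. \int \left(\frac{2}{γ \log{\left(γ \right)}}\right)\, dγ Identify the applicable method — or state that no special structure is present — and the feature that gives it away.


Diagnosis: u-substitution — structure check: outer function, inner expression \log{\left(γ \right)}, inner derivative as a factor — the classic u = \log{\left(γ \right)} pattern.


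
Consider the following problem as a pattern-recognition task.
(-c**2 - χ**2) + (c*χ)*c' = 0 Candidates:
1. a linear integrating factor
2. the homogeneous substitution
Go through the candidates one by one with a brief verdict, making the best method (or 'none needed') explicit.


Best approach: the homogeneous substitution — the slope's numerator and denominator have matching total degree, so it depends only on c/χ and the ratio substitution collapses it. This doubles as a Bernoulli equation in the unknown as written; the homogeneous route needs no setup at all.
- a linear integrating factor: the unknown enters nonlinearly (through a power, a denominator, or a transcendental function), which the linear integrating-factor recipe cannot absorb as-is — any repair would come from a preliminary substitution, not the factor.
- the homogeneous substitution — applies; the problem has the shape this method handles.


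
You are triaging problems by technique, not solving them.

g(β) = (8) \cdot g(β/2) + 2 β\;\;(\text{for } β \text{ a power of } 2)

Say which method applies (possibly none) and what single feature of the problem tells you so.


Verdict: the master substitution — the argument contracts 2-fold per step: reindex β exponentially and solve the linear recurrence in the new index.


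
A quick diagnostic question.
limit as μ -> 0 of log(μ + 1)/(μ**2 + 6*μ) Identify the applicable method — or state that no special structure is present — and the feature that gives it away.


Verdict: l'Hôpital's rule (0/0) — both numerator and denominator vanish at 0: the genuine 0/0 indeterminate that l'Hôpital exists for. A first-order expansion at the point is an equally standard path; the rule packages it.


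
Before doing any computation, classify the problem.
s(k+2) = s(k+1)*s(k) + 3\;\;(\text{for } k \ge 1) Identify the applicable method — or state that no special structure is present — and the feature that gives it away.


Method: no special technique — once the recursion is nonlinear, characteristic roots, master substitutions, and summation factors are all off the table.


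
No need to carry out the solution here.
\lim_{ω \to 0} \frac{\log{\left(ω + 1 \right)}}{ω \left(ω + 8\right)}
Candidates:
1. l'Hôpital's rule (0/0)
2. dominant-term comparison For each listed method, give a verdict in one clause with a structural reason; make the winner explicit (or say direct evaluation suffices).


Technique: l'Hôpital's rule (0/0) — numerator and denominator both vanish at 0 — a genuine 0/0 form, which is exactly when l'Hôpital applies. A first-order expansion at the point is an equally standard path; the rule packages it.
- l'Hôpital's rule (0/0) — applicable, and directly so.
- dominant-term comparison — this is not a rational comparison of growth rates at infinity.


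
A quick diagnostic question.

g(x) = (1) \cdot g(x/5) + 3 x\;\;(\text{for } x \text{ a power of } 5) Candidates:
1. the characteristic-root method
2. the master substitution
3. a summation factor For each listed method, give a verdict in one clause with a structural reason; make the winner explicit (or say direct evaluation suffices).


Verdict: the master substitution — treat m = log base 5 of x as the new clock: one recursion step advances m by one while x scales by 5.
- the characteristic-root method — the recursion divides its index rather than shifting it — outside the constant-shift family the root method covers.
- the master substitution: yes — fits the structure here.
- a summation factor — a divided-index call is outside the fixed-shift first-order family a summation factor normalizes.


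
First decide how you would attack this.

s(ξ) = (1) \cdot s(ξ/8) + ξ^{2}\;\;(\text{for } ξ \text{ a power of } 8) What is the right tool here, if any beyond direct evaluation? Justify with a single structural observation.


Technique: the master substitution — the argument shrinks by the factor 8, so measure the index on a logarithmic scale and the recursion becomes a shift.


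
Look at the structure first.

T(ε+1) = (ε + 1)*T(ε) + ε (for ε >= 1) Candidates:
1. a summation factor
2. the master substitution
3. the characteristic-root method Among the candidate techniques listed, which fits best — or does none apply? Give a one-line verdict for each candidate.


Diagnosis: a summation factor — an index-dependent multiplier ε + 1 rules out characteristic roots; a summation factor converts it to a pure difference.
- a summation factor: applicable, and directly so.
- the master substitution: this is shift-type recursion, outside the divide-and-conquer template.
- the characteristic-root method — the coefficients vary with the index, breaking the constant-coefficient structure the method needs.


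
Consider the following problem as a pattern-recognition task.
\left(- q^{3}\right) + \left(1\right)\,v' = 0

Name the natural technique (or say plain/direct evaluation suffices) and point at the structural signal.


Verdict: no special technique — solved for the derivative, v never appears on the right — this is a direct integration in q, not a differential-equations problem at heart.


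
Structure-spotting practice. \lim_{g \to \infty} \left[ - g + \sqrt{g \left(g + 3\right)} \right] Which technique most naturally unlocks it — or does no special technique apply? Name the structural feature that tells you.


Method: conjugate multiplication — \sqrt{g \left(g + 3\right)} and g both blow up, but their difference is tame once the conjugate rationalizes it.


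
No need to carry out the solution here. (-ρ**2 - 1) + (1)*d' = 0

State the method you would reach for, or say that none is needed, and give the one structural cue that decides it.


Verdict: no special technique — the slope is a function of ρ alone, so integrate both sides directly.


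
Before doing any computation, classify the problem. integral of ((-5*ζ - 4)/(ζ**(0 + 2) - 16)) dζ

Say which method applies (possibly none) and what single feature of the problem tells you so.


Technique: partial fractions — the integrand is a proper rational function and its denominator (ζ**(0 + 2) - 16) factors into distinct pieces, so it splits into simple fractions.


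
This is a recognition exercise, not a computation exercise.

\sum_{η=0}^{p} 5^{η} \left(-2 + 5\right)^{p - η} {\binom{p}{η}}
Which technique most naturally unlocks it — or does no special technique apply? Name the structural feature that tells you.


Best approach: the binomial theorem — the binomial coefficients weight matched powers of 5 and (-2 + 5), which is exactly the expansion of a binomial power.


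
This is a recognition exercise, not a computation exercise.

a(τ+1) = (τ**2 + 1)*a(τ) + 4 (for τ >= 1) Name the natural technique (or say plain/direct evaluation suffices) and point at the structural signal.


Diagnosis: a summation factor — it is first-order linear but the coefficient τ**2 + 1 depends on the index, so multiply through by a summation factor to telescope it.


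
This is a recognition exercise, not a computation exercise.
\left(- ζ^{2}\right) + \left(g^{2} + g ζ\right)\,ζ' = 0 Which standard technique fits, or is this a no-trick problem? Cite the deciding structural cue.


Method: the homogeneous substitution — the slope's numerator and denominator have matching total degree, so it depends only on ζ/g and the ratio substitution collapses it. With the right rearrangement (exchanging the roles of the variables where needed), this also fits a Bernoulli template; the homogeneous substitution reads the structure directly.


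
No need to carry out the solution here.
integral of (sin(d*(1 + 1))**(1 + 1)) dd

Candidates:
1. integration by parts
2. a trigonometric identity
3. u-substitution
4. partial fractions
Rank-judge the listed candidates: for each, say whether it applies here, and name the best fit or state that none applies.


Method: a trigonometric identity — reduce sin(d*(1 + 1))**(1 + 1) with the power-reduction formula and the integral becomes first-degree trigonometry.
- integration by parts — not the fit here: there is no polynomial factor to ladder down — parts can still close the trigonometric product by recursion, though the identity rewrite is the direct route.
- a trigonometric identity: yes, a natural case for it.
- u-substitution — no subexpression of the integrand pairs with its own derivative as a factor — individual terms may offer their own substitutions, but any change of variable covering the whole integral would have to be constructed from outside the expression.
- partial fractions — the expression is not a ratio of polynomials that decomposes further.


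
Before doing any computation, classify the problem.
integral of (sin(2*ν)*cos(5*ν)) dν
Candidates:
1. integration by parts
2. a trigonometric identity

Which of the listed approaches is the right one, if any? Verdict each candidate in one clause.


Technique: a trigonometric identity — apply product-to-sum to sin(2*ν)*cos(5*ν): two clean single-angle terms replace one awkward product.
- integration by parts: not the natural route: no polynomial-kernel product appears — a recursive parts reduction of the trigonometric product exists, but the identity rewrite is direct.
- a trigonometric identity — yes, a natural case for it.


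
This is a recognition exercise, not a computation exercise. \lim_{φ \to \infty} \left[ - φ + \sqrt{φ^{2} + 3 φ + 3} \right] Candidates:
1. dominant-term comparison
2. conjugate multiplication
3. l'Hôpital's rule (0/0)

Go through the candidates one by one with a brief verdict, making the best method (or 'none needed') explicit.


Technique: conjugate multiplication — the ∞ − ∞ radical form is the exact trigger for the conjugate maneuver.
- dominant-term comparison — no dominant power emerges to decide the limit by degree comparison.
- conjugate multiplication: applies; the problem has the shape this method handles.
- l'Hôpital's rule (0/0): substitution produces ∞ − ∞ rather than a vanishing quotient; the rule needs a 0/0 ratio to act on.


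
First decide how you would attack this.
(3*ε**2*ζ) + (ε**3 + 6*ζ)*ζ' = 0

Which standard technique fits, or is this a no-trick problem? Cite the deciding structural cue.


Verdict: the exact-equation method — equality of cross partials is the green light — assemble the potential function term by term.


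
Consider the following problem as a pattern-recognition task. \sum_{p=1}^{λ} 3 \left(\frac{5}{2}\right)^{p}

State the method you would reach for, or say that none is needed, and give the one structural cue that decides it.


Verdict: the geometric series formula — check a ratio of consecutive terms: it is \frac{5}{2}, independent of the index, so the geometric formula closes the sum.


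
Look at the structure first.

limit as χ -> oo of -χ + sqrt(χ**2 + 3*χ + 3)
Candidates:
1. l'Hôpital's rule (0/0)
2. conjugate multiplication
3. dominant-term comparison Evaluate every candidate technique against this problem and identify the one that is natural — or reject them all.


Best approach: conjugate multiplication — divergence minus divergence hides a finite answer — expose it by pairing sqrt(χ**2 + 3*χ + 3) - χ with its conjugate.
- l'Hôpital's rule (0/0) — substitution produces ∞ − ∞ rather than a vanishing quotient; the rule needs a 0/0 ratio to act on.
- conjugate multiplication: yes — fits the structure here.
- dominant-term comparison: no dominant-degree comparison decides it.


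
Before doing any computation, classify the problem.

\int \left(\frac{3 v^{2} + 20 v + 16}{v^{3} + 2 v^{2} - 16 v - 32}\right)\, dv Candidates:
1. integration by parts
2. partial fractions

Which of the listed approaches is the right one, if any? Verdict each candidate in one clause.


Technique: partial fractions — a proper rational integrand whose denominator splits into simpler factors — decompose into partial fractions first.
- integration by parts: the integrand does not split as a nonconstant polynomial times an exp, sine, cosine of a linear argument, or logarithm — no polynomial-kernel parts product to differentiate one side of.
- partial fractions: yes — fits the structure here.


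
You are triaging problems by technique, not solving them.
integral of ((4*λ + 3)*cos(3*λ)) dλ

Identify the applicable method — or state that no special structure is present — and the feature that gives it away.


Verdict: integration by parts — 4*λ + 3 dies after finitely many derivatives while cos(3*λ) cycles under integration — the tabular/parts setup.


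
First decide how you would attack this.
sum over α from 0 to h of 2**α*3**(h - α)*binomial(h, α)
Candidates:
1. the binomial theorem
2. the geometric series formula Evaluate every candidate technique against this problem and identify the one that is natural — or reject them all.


Diagnosis: the binomial theorem — binomial(h, α) weighting matched powers of 2 and 3 is the expanded form of (2 + 3)^h — fold it back up.
- the binomial theorem: yes — fits the structure here.
- the geometric series formula: no single multiplier carries one term to the next throughout the sum.


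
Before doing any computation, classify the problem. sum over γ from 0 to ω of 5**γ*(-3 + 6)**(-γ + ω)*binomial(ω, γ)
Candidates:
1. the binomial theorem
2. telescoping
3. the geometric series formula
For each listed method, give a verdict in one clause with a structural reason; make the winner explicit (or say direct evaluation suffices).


Method: the binomial theorem — binomial(ω, γ) weighting matched powers of 5 and (-3 + 6) is the expanded form of (5 + (-3 + 6))^ω — fold it back up.
- the binomial theorem — yes, a natural case for it.
- telescoping — computed from the summand as displayed, the partial sums build up without the pairwise collapse telescoping exploits.
- the geometric series formula — consecutive terms are not related by a fixed multiplier.


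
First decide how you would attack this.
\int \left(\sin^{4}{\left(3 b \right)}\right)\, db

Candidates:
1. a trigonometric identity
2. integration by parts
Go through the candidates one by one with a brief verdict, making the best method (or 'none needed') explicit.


Method: a trigonometric identity — the exponent on \sin^{4}{\left(3 b \right)} is even — the power-reduction identity is the standard preprocessing step.
- a trigonometric identity — yes, a natural case for it.
- integration by parts — not the fit here: there is no polynomial factor to ladder down — parts can still close the trigonometric product by recursion, though the identity rewrite is the direct route.


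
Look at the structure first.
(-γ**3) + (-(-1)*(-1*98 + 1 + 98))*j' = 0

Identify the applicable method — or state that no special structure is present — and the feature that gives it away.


Verdict: no special technique — solved for the derivative, no j appears — this is antidifferentiation in γ wearing ODE clothing.


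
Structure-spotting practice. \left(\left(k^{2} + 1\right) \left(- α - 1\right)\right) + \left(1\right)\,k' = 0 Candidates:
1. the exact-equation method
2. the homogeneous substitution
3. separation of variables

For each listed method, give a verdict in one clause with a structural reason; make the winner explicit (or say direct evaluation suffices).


Best approach: separation of variables — all dependence on the two variables factors apart, the defining separable shape.
- the exact-equation method — no potential function has this form as its differential, as written.
- the homogeneous substitution: the slope changes under joint rescaling, failing the degree-zero test.
- separation of variables — yes — fits the structure here.


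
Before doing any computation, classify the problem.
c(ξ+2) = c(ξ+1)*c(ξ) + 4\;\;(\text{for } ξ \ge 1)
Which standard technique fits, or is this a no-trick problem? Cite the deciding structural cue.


Diagnosis: no special technique — the sequence value feeds back through itself nonlinearly — linear superposition fails, and every superposition-based closed form fails with it.


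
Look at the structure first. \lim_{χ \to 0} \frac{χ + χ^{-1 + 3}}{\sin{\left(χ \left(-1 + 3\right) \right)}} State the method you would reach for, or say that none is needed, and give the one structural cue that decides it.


Method: l'Hôpital's rule (0/0) — numerator and denominator both vanish at 0 — a genuine 0/0 form, which is exactly when l'Hôpital applies. A local series expansion at the point resolves it as well; the rule is the packaged version of that step.


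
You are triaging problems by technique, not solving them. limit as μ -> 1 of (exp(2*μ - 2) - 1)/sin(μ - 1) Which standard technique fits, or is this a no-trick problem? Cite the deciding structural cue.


Method: l'Hôpital's rule (0/0) — the 0/0 form at 1 is the signature situation for l'Hôpital's rule. A local series expansion at the point resolves it as well; the rule is the packaged version of that step.


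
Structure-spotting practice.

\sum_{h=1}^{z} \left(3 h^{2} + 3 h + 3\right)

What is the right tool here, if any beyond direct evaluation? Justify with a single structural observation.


Verdict: no special technique — every summand is a constant multiple of a power of h — apply the standard power-sum identities one degree at a time.


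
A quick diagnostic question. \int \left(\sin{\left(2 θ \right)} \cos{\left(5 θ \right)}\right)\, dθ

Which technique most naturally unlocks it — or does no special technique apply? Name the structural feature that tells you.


Best approach: a trigonometric identity — distinct frequencies under one product (\sin{\left(2 θ \right)} \cos{\left(5 θ \right)}): the product-to-sum identity is the systematic route to an integrable form.


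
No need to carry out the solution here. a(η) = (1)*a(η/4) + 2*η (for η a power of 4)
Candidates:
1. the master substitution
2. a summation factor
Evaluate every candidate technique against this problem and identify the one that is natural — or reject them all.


Best approach: the master substitution — the argument η/4 divides the index by 4; the standard η = 4^m substitution converts it to a constant-shift recurrence.
- the master substitution — applies; the problem has the shape this method handles.
- a summation factor — the recursion divides its index rather than shifting it — there is no previous-term chain for a summation factor to telescope.


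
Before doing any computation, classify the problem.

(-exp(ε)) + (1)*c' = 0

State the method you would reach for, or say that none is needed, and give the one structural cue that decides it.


Technique: no special technique — the slope is a function of ε alone, so integrate both sides directly.


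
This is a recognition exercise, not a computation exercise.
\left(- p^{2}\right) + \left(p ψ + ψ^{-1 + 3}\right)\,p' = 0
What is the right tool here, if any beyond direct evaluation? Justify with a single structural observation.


Technique: the homogeneous substitution — the slope is degree-zero homogeneous: the ratio substitution v = p/ψ collapses it. Suitably rearranged — at times with the variables' roles exchanged — this doubles as a Bernoulli equation; the homogeneous reading needs no such setup.


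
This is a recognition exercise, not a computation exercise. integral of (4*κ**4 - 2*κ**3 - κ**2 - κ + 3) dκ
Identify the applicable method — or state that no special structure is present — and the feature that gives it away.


Diagnosis: no special technique — the integrand is a sum of constant multiples of powers of κ — integrate term by term.


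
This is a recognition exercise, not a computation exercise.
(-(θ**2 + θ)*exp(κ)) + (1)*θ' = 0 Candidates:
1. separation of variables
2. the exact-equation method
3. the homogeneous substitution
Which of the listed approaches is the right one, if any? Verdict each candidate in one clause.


Verdict: separation of variables — the derivative equals a pure function of κ (namely exp(κ)) times a pure function of θ (namely θ**2 + θ); divide and integrate each side. A Bernoulli rewrite would carry it as the equation stands — separating the variables needs no rearrangement either.
- separation of variables — applies; the problem has the shape this method handles.
- the exact-equation method: the cross partial derivatives disagree, so no single potential exists.
- the homogeneous substitution — the slope is not a function of the ratio of the variables alone.


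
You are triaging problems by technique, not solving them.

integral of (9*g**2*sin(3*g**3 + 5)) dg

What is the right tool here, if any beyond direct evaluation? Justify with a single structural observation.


Technique: u-substitution — the only nontrivial dependence routes through 3*g**3 + 5, whose derivative supplies the leftover factor up to a constant multiple — u = 3*g**3 + 5 flattens it.


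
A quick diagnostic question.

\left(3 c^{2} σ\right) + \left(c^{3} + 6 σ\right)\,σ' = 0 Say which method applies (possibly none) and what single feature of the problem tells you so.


Verdict: the exact-equation method — the cross partial derivatives of 3 c^{2} σ and c^{3} + 6 σ agree, so the left side is the total differential of one potential in c and σ.


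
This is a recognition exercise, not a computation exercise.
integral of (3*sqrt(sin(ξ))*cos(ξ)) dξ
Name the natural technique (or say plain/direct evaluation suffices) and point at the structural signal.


Method: u-substitution — collected, the integrand has one factor that is, up to a constant, the derivative of an inner expression the rest depends on — substitute for that inner expression.


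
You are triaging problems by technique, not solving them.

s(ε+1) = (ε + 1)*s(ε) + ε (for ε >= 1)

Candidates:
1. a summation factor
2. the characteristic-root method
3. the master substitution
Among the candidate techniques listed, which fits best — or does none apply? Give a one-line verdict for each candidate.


Verdict: a summation factor — first-order, linear, moving coefficient ε + 1: the discrete analogue of an integrating factor handles it.
- a summation factor: a fit — the right tool for this form.
- the characteristic-root method — an index-dependent weight blocks the pure exponential ansatz.
- the master substitution — the recursive argument is a shift of the index, not a fixed fraction of it.


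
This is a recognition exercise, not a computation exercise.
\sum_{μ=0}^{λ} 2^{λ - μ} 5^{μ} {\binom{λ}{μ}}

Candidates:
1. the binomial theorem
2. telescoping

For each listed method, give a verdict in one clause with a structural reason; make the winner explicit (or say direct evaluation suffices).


Method: the binomial theorem — {\binom{λ}{μ}} weighting matched powers of 5 and 2 is the expanded form of (5 + 2)^λ — fold it back up.
- the binomial theorem — applicable, and directly so.
- telescoping — the summand is not presented as a shifted difference — a telescoping rewrite may exist, but the displayed structure does not offer one.


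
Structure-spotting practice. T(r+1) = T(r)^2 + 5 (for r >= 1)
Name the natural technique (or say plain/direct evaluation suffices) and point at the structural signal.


Diagnosis: no special technique — the recurrence is nonlinear in the sequence terms; no linear-recurrence method fits it as written — one iterates or studies it directly.


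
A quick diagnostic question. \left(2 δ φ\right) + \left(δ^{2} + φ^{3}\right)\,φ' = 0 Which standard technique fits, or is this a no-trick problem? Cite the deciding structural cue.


Method: the exact-equation method — checking ∂/∂φ of 2 δ φ against ∂/∂δ of δ^{2} + φ^{3}: they match — the equation is exact as it stands.


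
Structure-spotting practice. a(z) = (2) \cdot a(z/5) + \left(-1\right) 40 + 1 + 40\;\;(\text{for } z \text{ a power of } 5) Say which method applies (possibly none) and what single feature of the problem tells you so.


Technique: the master substitution — the argument shrinks by the factor 5, so measure the index on a logarithmic scale and the recursion becomes a shift.


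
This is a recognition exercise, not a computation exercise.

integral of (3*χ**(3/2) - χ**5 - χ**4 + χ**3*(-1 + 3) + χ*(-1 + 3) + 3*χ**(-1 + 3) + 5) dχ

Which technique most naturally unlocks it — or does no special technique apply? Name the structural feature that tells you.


Diagnosis: no special technique — scan for structure and find none: constant multiples of powers of χ, integrate directly.


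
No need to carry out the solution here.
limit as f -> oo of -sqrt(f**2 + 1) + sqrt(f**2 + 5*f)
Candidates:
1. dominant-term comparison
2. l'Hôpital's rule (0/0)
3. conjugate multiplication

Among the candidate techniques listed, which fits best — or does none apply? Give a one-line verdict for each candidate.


Verdict: conjugate multiplication — divergence minus divergence hides a finite answer — expose it by pairing sqrt(f**2 + 5*f) - sqrt(f**2 + 1) with its conjugate.
- dominant-term comparison: this is not a rational comparison of growth rates at infinity.
- l'Hôpital's rule (0/0): substitution produces ∞ − ∞ rather than a vanishing quotient; the rule needs a 0/0 ratio to act on.
- conjugate multiplication — yes — fits the structure here.


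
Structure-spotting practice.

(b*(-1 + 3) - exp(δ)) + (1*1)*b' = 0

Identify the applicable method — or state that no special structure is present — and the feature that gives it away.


Verdict: a linear integrating factor — first power of b, nonzero forcing: the integrating-factor recipe applies verbatim with p = (-1 + 3).


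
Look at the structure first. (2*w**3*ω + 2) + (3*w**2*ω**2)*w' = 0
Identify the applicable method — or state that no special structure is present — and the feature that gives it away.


Diagnosis: the exact-equation method — the cross partial derivatives of 2*w**3*ω + 2 and 3*w**2*ω**2 agree, so the left side is the total differential of one potential in ω and w.


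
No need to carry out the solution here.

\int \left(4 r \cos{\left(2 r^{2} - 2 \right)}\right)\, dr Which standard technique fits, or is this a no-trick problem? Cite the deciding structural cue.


Best approach: u-substitution — the only nontrivial dependence routes through 2 r^{2} - 2, whose derivative supplies the leftover factor up to a constant multiple — u = 2 r^{2} - 2 flattens it.


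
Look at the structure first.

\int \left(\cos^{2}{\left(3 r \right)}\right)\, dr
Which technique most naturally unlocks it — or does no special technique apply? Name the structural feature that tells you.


Verdict: a trigonometric identity — even powers like \cos^{2}{\left(3 r \right)} never integrate directly; the half-angle identity lowers the degree first.


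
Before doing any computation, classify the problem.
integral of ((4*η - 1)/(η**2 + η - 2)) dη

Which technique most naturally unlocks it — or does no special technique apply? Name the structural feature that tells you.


Best approach: partial fractions — the bottom factors while the top stays lower-degree — split into simple fractions and integrate piece by piece.


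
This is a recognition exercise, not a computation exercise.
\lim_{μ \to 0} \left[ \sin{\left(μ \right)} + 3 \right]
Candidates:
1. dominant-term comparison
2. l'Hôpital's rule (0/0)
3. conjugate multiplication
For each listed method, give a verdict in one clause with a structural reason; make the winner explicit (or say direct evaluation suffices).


Technique: no special technique — the expression is continuous at 0 — substitute and evaluate; no indeterminate form appears.
- dominant-term comparison: this limit is not decided by comparing leading-term growth at infinity.
- l'Hôpital's rule (0/0): substituting the point gives a finite value outright — there is no indeterminate clash to repair.
- conjugate multiplication: rationalization has no target — no divergent radical difference appears.


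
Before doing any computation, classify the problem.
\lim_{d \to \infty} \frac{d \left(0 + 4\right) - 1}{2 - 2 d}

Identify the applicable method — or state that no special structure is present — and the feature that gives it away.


Best approach: dominant-term comparison — as d grows, only the highest-degree terms matter — compare leading terms and read the limit off. As a single quotient, the ∞/∞ shape would yield to repeated differentiation as well — the growth comparison gets there in one look.


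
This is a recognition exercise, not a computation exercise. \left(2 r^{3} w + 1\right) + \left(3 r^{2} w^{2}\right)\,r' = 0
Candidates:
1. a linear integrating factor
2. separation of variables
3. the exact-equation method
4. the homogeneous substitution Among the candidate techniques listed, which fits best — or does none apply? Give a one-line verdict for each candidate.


Method: the exact-equation method — because the two cross partials coincide, the form is conservative as written — recover its potential in (w, r).
- a linear integrating factor — the unknown enters nonlinearly (through a power, a denominator, or a transcendental function), which the linear integrating-factor recipe cannot absorb as-is — any repair would come from a preliminary substitution, not the factor.
- separation of variables: the two dependences do not factor apart.
- the exact-equation method: applicable, and directly so.
- the homogeneous substitution: the slope is not a function of the ratio of the variables alone.


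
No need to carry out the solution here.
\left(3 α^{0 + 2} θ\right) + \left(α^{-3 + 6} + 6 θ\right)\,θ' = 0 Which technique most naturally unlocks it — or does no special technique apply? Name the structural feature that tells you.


Method: the exact-equation method — equality of cross partials is the green light — assemble the potential function term by term.


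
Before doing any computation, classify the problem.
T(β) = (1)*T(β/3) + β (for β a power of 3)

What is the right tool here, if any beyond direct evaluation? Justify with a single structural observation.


Best approach: the master substitution — a divide-and-conquer shape: argument β/3, so change variables with β = 3^m and solve the linear version.


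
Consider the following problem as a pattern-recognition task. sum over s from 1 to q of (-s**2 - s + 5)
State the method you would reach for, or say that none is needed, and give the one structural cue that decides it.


Technique: no special technique — with only polynomial terms in s present, the classical sum-of-powers identities are all you need.


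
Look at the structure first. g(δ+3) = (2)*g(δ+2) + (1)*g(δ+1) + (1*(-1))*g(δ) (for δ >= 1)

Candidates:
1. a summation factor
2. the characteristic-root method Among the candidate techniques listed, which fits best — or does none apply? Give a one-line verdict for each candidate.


Method: the characteristic-root method — try a geometric ansatz r^δ: constant coefficients turn the recurrence into one polynomial equation in r.
- a summation factor: a summation factor telescopes one-step recursions; this one carries higher-order memory.
- the characteristic-root method — a fit — the right tool for this form.


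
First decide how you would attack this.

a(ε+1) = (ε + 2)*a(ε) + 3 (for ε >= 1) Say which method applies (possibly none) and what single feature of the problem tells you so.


Best approach: a summation factor — the coefficient ε + 2 drifts with the index, so no fixed root exists; normalizing by the cumulative product telescopes it.


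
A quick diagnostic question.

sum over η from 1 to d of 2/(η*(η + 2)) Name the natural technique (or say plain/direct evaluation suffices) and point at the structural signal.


Diagnosis: telescoping — rewrite 2/(η*(η + 2)) as simple fractions and successive terms eat each other — only the edges survive.


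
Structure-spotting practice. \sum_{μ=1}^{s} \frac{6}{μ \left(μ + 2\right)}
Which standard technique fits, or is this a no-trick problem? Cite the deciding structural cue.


Diagnosis: telescoping — after splitting \frac{6}{μ \left(μ + 2\right)} into partial fractions, the pieces are shifted copies of one function and cancel telescopically.


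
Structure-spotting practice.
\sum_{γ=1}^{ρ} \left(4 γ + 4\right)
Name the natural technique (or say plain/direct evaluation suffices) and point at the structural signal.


Diagnosis: no special technique — nothing telescopes and nothing is geometric; polynomial terms in γ sum term by term.


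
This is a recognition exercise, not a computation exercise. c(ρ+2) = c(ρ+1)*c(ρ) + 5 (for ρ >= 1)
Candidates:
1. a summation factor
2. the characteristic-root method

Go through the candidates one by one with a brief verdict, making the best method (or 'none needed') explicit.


Verdict: no special technique — the map from one term to the next is curved, not linear, so linear closed-form machinery does not attach.
- a summation factor — the recursion is nonlinear — outside the first-order linear family a summation factor addresses.
- the characteristic-root method — the recursion is nonlinear in the sequence values, so no linear-modes ansatz applies.


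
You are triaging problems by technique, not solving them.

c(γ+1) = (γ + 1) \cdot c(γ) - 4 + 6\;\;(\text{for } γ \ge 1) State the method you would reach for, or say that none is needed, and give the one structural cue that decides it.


Method: a summation factor — an index-dependent multiplier γ + 1 rules out characteristic roots; a summation factor converts it to a pure difference.


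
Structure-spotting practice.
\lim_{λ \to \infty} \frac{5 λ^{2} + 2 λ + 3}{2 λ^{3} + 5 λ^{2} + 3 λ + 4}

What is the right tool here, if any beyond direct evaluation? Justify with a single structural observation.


Best approach: dominant-term comparison — as λ grows, only the highest-degree terms matter — compare leading terms and read the limit off. Differentiating the expression as a single quotient would eventually settle it as well; matching dominant growth settles it immediately.


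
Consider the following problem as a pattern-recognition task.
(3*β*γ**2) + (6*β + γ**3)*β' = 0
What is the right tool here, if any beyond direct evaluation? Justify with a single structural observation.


Diagnosis: the exact-equation method — the compatibility test passes: the β-derivative of 3*β*γ**2 matches the γ-derivative of 6*β + γ**3, so integrate a potential.


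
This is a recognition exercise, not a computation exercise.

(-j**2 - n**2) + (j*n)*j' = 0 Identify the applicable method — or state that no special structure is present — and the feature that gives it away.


Method: the homogeneous substitution — the slope's numerator and denominator have matching total degree, so it depends only on j/n and the ratio substitution collapses it. A Bernoulli substitution is a fair alternative on this equation directly; the homogeneous reading takes it as given.


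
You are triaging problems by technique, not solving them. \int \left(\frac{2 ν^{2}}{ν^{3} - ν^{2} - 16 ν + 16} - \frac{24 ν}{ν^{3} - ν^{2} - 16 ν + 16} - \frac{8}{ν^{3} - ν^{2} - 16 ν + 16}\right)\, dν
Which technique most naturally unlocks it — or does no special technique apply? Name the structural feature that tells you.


Verdict: partial fractions — a proper rational integrand whose denominator splits into simpler factors — decompose into partial fractions first.


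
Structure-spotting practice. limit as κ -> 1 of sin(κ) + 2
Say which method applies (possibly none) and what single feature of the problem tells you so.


Technique: no special technique — no denominator vanishes and nothing blows up at 1: direct substitution is the whole computation.


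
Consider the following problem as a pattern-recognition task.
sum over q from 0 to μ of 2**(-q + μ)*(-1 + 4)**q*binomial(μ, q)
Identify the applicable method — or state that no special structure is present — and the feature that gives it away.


Best approach: the binomial theorem — the summand is term q of a binomial expansion in (-1 + 4) and 2; the whole sum is a single power.


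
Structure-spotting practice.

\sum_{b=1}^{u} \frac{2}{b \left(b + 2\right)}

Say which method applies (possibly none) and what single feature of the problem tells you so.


Method: telescoping — one partial-fraction pass turns \frac{2}{b \left(b + 2\right)} into a shifted difference, and shifted differences telescope.


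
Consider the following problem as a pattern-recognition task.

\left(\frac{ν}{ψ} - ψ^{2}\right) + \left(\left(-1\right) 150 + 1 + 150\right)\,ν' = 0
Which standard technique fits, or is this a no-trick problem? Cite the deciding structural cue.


Method: a linear integrating factor — the unknown enters only to the first power against a nonzero forcing term — the integrating-factor template applies directly.
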